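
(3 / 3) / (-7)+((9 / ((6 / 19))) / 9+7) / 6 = 391 / 252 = 1.55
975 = 975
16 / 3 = 5.33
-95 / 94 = -1.01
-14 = -14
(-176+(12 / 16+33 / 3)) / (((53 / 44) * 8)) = -7227 / 424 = -17.04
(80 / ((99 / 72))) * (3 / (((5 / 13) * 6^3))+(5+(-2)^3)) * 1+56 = -1048 / 9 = -116.44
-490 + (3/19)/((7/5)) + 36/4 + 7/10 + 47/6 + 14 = -914416/1995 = -458.35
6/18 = 1/3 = 0.33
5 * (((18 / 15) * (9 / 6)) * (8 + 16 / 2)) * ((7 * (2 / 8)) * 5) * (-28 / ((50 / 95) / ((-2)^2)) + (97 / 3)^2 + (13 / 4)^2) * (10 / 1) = 21248815 / 2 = 10624407.50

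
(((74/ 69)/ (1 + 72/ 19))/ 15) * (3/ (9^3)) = 1406/ 22886955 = 0.00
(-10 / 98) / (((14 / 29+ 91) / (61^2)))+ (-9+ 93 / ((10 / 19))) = 212609519 / 1299970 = 163.55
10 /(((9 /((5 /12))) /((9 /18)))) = 25 /108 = 0.23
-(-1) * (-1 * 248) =-248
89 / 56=1.59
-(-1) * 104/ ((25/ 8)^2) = 6656/ 625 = 10.65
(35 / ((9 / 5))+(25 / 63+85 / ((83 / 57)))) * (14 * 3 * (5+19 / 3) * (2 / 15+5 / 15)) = 38935372 / 2241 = 17374.11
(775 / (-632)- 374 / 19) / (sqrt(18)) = -251093 * sqrt(2) / 72048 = -4.93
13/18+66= 1201/18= 66.72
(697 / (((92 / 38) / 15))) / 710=39729 / 6532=6.08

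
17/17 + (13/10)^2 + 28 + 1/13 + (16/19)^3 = 279664223/8916700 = 31.36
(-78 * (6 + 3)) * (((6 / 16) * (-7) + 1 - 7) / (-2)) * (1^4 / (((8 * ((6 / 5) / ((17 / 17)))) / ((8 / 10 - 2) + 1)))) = 63.07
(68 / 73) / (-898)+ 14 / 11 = 458504 / 360547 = 1.27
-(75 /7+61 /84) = -961 /84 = -11.44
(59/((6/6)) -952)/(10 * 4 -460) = 893/420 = 2.13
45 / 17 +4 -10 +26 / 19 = -641 / 323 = -1.98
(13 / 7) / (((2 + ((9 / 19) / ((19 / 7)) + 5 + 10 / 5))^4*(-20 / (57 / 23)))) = -4194940071127 / 129150451694960640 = -0.00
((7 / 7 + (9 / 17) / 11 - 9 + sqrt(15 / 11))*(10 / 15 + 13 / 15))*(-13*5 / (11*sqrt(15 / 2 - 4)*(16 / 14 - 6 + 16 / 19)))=-8447647*sqrt(14) / 3295314 + 5681*sqrt(2310) / 193842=-8.18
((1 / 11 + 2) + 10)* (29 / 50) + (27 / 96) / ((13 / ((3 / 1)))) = 7.08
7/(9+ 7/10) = 70/97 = 0.72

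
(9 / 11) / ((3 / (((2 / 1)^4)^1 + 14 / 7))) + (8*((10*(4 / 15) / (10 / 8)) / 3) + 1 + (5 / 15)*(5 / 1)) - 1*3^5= -113719 / 495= -229.74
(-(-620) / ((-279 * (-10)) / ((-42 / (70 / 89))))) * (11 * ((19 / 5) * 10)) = -74404 / 15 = -4960.27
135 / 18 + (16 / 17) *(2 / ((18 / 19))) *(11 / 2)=5639 / 306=18.43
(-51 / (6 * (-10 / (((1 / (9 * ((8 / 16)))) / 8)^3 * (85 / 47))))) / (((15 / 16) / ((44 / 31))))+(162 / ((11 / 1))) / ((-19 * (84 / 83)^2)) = -987753110017 / 1305301064760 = -0.76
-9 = -9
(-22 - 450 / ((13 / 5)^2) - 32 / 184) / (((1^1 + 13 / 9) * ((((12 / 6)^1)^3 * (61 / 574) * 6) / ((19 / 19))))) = -74248335 / 10432708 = -7.12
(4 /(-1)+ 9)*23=115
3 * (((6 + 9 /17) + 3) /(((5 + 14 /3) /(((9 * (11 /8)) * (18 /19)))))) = 34.67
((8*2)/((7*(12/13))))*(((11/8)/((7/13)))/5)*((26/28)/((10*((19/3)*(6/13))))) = 314171/7820400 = 0.04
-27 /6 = -9 /2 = -4.50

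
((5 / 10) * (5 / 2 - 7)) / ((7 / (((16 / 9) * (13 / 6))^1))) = -26 / 21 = -1.24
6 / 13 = 0.46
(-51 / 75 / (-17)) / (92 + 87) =1 / 4475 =0.00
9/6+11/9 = 49/18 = 2.72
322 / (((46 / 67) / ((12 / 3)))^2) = 251384 / 23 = 10929.74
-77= -77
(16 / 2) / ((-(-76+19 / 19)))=8 / 75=0.11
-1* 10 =-10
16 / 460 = 4 / 115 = 0.03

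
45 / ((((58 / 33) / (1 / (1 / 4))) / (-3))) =-8910 / 29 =-307.24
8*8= 64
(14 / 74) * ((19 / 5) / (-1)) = -133 / 185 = -0.72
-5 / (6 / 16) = -40 / 3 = -13.33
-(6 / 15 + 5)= -27 / 5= -5.40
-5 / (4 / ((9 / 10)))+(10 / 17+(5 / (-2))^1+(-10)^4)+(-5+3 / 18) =4076789 / 408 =9992.13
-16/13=-1.23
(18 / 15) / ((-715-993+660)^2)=3 / 2745760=0.00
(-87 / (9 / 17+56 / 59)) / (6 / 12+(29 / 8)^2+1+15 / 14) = -39092928 / 10438837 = -3.74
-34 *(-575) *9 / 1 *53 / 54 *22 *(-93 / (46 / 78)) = -599119950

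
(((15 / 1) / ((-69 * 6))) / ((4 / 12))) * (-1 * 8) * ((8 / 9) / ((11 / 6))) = 320 / 759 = 0.42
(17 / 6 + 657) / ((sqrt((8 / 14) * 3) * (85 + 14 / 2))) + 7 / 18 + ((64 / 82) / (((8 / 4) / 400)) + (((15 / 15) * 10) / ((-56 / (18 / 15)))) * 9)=3959 * sqrt(21) / 3312 + 399223 / 2583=160.04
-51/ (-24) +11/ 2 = 61/ 8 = 7.62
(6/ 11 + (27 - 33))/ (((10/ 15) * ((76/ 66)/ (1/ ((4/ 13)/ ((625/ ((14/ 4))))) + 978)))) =-2945295/ 266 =-11072.54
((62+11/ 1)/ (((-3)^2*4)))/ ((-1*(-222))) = 73/ 7992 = 0.01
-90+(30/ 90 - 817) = -2720/ 3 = -906.67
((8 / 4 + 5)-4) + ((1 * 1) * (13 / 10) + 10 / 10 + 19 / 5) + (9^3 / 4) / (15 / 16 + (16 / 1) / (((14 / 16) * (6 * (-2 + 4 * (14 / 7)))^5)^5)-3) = -42359492801150384451152732456598663856219 / 534412685872983402870375108409892536310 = -79.26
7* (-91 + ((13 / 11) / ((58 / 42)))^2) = -64300054 / 101761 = -631.87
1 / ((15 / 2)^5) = 32 / 759375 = 0.00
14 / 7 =2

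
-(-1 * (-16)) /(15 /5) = -5.33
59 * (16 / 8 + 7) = 531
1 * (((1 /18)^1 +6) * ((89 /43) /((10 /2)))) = 9701 /3870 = 2.51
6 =6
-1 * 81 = -81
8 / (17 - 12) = 8 / 5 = 1.60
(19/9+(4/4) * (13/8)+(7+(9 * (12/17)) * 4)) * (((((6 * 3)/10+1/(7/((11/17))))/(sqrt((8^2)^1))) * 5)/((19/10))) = 124549675/5534928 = 22.50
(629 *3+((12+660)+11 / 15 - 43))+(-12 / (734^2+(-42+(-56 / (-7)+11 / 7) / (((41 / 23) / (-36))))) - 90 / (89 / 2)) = 2914966839341 / 1159165815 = 2514.71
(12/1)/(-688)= -0.02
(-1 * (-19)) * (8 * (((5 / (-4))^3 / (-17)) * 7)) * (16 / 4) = 16625 / 34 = 488.97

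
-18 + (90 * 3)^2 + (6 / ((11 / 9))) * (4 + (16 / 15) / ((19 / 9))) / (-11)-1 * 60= 837065778 / 11495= 72819.99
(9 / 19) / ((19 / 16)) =144 / 361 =0.40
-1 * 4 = -4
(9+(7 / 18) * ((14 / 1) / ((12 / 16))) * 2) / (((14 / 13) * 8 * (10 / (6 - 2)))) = 1651 / 1512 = 1.09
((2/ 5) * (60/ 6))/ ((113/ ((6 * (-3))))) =-72/ 113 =-0.64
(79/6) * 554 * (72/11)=525192/11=47744.73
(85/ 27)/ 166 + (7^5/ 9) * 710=1325885.57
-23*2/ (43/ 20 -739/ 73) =5.77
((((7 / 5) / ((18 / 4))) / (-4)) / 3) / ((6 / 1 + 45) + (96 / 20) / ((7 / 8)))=-49 / 106758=-0.00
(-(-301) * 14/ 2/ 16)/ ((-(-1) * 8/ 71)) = 1168.73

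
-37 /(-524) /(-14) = -0.01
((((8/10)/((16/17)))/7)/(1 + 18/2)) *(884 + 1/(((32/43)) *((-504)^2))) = 122155279067/11379916800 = 10.73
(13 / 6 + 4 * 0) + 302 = 1825 / 6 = 304.17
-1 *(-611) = 611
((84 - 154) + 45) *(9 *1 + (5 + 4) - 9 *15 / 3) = 675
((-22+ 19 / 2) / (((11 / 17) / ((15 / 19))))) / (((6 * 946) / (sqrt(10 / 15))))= -2125 * sqrt(6) / 2372568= -0.00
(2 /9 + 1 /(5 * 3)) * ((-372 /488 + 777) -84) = 365963 /1830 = 199.98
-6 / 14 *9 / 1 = -27 / 7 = -3.86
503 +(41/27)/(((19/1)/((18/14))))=200738/399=503.10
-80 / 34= -40 / 17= -2.35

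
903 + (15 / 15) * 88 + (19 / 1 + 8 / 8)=1011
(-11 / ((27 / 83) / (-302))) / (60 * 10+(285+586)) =275726 / 39717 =6.94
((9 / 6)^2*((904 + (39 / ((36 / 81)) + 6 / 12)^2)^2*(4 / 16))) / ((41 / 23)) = 4003648961103 / 167936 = 23840325.84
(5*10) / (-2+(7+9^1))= 25 / 7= 3.57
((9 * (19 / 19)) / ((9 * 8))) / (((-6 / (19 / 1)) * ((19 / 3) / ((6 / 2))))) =-3 / 16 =-0.19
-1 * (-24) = 24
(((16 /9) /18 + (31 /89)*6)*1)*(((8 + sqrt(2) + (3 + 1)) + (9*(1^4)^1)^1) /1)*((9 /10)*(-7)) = -386561 /1335 -55223*sqrt(2) /4005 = -309.06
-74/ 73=-1.01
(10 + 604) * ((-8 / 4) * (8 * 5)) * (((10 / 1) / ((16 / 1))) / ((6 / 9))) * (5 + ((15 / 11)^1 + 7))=-6769350 / 11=-615395.45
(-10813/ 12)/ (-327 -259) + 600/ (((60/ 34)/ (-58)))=-138660227/ 7032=-19718.46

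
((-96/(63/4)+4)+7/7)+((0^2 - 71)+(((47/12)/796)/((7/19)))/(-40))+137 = 173590787/2674560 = 64.90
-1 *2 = -2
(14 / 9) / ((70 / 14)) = 14 / 45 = 0.31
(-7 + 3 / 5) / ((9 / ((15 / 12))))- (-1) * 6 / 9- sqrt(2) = -1.64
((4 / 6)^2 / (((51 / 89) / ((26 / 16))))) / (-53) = -1157 / 48654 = -0.02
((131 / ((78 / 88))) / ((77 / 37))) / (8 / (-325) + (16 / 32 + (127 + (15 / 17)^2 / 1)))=0.55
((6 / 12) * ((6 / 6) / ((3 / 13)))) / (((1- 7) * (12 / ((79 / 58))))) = -0.04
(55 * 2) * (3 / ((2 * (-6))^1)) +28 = 0.50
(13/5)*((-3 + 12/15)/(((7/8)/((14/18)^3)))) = -56056/18225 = -3.08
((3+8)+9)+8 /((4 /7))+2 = 36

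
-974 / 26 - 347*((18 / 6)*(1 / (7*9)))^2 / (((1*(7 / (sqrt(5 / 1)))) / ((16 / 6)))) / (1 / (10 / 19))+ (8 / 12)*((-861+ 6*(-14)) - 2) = -26083 / 39 - 27760*sqrt(5) / 175959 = -669.15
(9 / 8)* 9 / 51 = 27 / 136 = 0.20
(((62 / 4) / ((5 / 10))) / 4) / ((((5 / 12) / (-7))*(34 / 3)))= -1953 / 170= -11.49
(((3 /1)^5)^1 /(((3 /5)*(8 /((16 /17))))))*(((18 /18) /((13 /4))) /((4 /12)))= 9720 /221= 43.98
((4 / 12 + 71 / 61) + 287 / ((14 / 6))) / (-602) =-22783 / 110166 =-0.21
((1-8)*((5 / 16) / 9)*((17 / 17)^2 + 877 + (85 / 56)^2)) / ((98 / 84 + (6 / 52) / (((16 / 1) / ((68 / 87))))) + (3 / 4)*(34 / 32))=-1734597735 / 15964144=-108.66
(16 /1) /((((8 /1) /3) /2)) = 12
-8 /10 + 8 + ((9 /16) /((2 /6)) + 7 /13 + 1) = 10843 /1040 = 10.43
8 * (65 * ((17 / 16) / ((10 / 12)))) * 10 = 6630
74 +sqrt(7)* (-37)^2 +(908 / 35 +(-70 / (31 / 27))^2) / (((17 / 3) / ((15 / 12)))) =102884632 / 114359 +1369* sqrt(7) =4521.70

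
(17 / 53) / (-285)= -17 / 15105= -0.00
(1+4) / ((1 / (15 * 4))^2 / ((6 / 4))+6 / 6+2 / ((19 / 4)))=513000 / 145819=3.52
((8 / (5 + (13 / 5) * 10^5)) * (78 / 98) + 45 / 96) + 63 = 25875447579 / 407687840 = 63.47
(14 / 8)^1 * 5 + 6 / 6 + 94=415 / 4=103.75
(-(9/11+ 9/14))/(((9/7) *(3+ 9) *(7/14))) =-25/132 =-0.19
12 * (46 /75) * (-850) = -6256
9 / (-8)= -9 / 8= -1.12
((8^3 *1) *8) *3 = 12288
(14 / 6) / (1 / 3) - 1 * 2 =5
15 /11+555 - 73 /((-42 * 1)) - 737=-82651 /462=-178.90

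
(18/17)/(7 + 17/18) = 324/2431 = 0.13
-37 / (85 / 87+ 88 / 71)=-228549 / 13691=-16.69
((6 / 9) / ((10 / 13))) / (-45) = -13 / 675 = -0.02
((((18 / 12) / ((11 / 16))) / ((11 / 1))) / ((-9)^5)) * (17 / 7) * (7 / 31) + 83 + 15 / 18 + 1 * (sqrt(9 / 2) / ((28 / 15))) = 45 * sqrt(2) / 56 + 12378986161 / 147661866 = 84.97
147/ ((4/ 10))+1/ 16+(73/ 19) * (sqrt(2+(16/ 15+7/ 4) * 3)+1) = 383.82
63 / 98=9 / 14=0.64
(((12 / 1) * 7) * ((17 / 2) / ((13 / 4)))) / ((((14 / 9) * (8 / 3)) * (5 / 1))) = 1377 / 130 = 10.59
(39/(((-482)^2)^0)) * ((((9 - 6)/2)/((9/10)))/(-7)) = -65/7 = -9.29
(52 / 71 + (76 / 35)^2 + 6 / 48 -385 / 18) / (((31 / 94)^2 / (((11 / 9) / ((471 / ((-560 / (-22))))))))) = -875165269268 / 91107830835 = -9.61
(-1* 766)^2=586756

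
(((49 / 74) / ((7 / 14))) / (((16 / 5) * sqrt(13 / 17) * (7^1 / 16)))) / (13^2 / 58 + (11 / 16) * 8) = 1015 * sqrt(221) / 117364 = 0.13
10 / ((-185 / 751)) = -1502 / 37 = -40.59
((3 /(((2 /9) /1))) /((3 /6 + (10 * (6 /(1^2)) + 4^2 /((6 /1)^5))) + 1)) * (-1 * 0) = 0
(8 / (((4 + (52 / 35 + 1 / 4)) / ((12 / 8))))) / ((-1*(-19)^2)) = -1680 / 289883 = -0.01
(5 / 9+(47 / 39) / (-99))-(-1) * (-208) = -800990 / 3861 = -207.46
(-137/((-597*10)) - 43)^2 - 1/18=65827724279/35640900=1846.97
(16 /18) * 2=16 /9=1.78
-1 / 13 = -0.08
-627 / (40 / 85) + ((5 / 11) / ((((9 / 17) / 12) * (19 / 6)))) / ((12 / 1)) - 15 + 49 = -6511289 / 5016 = -1298.10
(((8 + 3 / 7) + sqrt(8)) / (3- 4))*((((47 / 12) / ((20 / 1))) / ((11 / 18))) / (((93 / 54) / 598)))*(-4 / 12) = 126477*sqrt(2) / 1705 + 7462143 / 23870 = 417.52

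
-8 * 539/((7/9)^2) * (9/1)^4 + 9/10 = -467668071/10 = -46766807.10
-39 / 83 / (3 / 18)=-234 / 83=-2.82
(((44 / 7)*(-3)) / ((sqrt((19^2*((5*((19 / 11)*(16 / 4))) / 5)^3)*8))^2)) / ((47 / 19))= -43923 / 5488077952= -0.00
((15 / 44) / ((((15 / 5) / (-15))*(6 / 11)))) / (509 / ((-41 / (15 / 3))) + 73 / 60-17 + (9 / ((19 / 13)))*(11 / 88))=292125 / 7206071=0.04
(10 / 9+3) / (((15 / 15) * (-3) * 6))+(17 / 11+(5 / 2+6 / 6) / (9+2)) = 1457 / 891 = 1.64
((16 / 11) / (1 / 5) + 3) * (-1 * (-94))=10622 / 11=965.64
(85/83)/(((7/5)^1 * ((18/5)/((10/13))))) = 10625/67977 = 0.16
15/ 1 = 15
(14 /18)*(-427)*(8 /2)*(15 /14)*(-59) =251930 /3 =83976.67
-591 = -591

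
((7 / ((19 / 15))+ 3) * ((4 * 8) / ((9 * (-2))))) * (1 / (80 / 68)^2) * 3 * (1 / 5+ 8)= -639846 / 2375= -269.41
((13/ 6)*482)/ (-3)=-3133/ 9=-348.11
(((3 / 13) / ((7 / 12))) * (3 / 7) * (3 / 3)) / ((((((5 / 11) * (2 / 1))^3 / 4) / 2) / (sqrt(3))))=3.13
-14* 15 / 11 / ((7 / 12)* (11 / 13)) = -4680 / 121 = -38.68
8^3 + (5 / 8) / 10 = 8193 / 16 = 512.06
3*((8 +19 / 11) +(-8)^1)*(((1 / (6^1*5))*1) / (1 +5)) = 0.03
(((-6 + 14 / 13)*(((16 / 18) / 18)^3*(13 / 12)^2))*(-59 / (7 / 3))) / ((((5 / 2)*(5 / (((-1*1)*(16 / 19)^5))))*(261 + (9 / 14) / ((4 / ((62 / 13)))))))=-21412559454208 / 9403721255416162275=-0.00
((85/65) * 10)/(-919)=-170/11947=-0.01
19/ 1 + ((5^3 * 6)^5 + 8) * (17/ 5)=4034179687500231/ 5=806835937500046.20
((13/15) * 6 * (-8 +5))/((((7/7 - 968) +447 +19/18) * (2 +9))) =1404/513755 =0.00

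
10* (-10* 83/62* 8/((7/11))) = -365200/217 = -1682.95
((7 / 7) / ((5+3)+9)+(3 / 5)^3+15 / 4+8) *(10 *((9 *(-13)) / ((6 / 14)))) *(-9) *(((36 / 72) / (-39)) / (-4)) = 6439293 / 6800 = 946.95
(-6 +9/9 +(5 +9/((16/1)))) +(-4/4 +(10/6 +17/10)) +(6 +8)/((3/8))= 40.26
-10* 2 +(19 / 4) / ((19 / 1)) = -79 / 4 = -19.75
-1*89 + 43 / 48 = -4229 / 48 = -88.10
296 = 296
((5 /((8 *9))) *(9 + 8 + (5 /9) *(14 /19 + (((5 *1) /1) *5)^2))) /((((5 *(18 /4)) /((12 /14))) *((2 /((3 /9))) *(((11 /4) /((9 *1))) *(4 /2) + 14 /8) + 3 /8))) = 27712 /417753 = 0.07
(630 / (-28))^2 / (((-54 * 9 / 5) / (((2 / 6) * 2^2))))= -125 / 18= -6.94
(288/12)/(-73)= -0.33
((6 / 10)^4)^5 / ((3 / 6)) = 0.00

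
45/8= 5.62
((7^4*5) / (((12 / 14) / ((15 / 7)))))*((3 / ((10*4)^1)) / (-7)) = -5145 / 16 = -321.56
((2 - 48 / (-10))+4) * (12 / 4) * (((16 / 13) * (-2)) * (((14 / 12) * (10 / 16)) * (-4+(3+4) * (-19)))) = 103572 / 13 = 7967.08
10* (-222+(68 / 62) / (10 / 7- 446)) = -53542555 / 24118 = -2220.02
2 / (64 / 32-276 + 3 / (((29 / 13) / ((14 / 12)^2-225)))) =-696 / 200015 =-0.00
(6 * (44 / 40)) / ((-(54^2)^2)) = -11 / 14171760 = -0.00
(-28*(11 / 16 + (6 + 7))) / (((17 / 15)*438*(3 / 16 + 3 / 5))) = -0.98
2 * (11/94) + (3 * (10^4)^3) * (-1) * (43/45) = -404199999999967/141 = -2866666666666.43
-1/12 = -0.08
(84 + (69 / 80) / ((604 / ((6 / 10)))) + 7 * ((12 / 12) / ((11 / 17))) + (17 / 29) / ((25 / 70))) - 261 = -12681131407 / 77070400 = -164.54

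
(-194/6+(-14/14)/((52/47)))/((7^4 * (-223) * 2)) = 5185/167051976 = 0.00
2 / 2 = 1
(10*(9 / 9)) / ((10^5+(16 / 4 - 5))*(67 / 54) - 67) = 12 / 148807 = 0.00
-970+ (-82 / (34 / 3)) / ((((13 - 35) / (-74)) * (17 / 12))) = -3138242 / 3179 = -987.18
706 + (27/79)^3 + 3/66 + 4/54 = 206809504667/292865166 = 706.16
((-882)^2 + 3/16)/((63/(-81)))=-112021083/112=-1000188.24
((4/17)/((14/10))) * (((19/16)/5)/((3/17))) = 19/84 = 0.23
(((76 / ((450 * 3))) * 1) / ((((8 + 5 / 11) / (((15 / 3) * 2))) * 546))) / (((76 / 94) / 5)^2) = 121495 / 26049114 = 0.00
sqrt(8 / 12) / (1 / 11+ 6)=11*sqrt(6) / 201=0.13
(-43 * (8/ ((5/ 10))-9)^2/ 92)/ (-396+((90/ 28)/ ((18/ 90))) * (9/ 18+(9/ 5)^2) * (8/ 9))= 14749/ 220616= 0.07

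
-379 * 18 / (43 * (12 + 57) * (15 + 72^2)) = -758 / 1713937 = -0.00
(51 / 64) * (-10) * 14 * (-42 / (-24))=-12495 / 64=-195.23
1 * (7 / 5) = 7 / 5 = 1.40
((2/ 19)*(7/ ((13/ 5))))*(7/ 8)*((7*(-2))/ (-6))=1715/ 2964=0.58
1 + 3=4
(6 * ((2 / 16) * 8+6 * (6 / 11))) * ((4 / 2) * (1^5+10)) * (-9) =-5076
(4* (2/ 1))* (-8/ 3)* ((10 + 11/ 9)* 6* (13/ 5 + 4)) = -142208/ 15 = -9480.53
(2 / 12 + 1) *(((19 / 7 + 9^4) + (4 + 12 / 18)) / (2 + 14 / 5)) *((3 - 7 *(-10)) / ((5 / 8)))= 5034664 / 27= 186469.04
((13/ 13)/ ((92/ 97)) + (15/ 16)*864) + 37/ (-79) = 5891339/ 7268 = 810.59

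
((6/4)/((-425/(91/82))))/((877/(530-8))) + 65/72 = 990747017/1100284200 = 0.90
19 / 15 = 1.27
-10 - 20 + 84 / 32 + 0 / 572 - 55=-659 / 8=-82.38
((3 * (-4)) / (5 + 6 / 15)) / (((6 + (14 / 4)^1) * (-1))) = 0.23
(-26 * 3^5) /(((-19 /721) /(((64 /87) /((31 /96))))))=9329209344 /17081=546174.66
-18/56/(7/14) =-9/14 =-0.64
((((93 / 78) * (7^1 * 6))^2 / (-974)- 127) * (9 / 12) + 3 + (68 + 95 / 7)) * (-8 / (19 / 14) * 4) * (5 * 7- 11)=11158466880 / 1563757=7135.68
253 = 253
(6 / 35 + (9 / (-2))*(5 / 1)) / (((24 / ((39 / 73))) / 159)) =-79.03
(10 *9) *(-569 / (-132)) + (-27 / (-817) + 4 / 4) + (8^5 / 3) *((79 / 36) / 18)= 7515072925 / 4367682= 1720.61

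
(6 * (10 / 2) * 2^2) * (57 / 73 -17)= -142080 / 73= -1946.30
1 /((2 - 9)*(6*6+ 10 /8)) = -4 /1043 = -0.00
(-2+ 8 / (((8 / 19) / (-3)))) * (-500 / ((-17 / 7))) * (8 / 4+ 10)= -2478000 / 17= -145764.71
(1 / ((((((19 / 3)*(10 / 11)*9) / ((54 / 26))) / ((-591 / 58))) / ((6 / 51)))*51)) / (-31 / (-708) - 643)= 627642 / 428336189905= 0.00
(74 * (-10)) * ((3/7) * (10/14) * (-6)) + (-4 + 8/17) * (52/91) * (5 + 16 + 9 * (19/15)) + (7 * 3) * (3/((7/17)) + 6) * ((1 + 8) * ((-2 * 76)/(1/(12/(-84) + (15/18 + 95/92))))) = -12575190042/19159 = -656359.42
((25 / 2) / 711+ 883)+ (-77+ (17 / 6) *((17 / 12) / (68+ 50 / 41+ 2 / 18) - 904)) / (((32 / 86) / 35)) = -575731009986793 / 2328257664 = -247279.77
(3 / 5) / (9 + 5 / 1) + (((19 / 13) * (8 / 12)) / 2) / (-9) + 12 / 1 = 294563 / 24570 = 11.99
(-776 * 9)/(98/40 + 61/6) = -419040/757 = -553.55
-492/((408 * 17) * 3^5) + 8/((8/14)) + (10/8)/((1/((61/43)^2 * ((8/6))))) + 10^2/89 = 427072058525/23113250694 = 18.48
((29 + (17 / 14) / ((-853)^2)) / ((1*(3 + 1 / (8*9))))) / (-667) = -0.01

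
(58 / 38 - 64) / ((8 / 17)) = -20179 / 152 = -132.76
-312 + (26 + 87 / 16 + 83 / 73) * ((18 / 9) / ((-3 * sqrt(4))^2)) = -6521441 / 21024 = -310.19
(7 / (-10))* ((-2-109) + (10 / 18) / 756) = 755239 / 9720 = 77.70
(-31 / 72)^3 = -29791 / 373248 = -0.08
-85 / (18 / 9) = -85 / 2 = -42.50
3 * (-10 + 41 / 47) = -1287 / 47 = -27.38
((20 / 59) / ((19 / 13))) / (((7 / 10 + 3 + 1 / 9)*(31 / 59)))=23400 / 202027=0.12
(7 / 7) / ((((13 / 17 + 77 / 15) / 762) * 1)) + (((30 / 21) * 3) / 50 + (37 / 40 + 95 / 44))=38322397 / 289520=132.37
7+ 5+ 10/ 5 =14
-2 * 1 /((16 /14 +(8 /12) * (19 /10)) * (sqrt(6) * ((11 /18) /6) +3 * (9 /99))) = -244944 /13133 +91476 * sqrt(6) /13133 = -1.59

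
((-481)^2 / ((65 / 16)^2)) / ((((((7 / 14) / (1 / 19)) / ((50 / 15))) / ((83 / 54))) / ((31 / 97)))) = 1803487744 / 746415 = 2416.20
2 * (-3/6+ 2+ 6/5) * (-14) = -378/5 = -75.60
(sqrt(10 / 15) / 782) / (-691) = -0.00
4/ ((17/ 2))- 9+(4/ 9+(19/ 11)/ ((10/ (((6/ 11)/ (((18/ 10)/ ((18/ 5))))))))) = -7.90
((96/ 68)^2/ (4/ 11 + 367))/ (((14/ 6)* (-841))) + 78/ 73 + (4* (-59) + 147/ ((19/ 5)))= -207930581919709/ 1059533470709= -196.25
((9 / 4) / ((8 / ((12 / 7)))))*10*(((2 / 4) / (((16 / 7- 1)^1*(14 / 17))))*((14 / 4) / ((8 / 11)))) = 2805 / 256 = 10.96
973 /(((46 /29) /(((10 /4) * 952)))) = 33578230 /23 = 1459923.04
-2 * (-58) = 116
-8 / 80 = -1 / 10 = -0.10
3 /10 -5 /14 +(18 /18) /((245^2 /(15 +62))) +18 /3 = 50971 /8575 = 5.94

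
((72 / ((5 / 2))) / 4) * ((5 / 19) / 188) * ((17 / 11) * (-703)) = -5661 / 517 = -10.95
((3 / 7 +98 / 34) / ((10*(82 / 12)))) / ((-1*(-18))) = 197 / 73185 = 0.00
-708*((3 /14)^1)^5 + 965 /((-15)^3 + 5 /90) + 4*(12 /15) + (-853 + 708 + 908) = 31267124881269 /40840337720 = 765.59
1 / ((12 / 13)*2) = 13 / 24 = 0.54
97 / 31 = 3.13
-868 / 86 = -434 / 43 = -10.09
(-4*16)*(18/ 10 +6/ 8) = -816/ 5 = -163.20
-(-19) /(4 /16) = 76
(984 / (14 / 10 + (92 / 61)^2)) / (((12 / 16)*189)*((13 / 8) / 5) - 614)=-976390400 / 2070813641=-0.47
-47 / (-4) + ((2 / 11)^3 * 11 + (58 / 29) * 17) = 22175 / 484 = 45.82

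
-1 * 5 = -5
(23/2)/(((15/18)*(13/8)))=552/65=8.49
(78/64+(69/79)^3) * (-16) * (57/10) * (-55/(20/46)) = 428892206589/19721560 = 21747.38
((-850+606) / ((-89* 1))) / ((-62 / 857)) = -104554 / 2759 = -37.90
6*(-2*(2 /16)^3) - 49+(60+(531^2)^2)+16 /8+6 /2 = 10176256708733 /128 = 79502005536.98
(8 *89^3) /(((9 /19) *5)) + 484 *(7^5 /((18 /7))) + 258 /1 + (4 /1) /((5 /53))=5544979.91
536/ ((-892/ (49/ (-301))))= 938/ 9589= 0.10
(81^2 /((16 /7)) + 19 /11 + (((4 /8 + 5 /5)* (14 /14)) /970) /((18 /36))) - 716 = 184050489 /85360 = 2156.17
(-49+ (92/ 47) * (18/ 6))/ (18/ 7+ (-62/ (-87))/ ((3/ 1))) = -3703329/ 241204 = -15.35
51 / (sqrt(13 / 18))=153* sqrt(26) / 13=60.01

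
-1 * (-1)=1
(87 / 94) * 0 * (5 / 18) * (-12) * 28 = 0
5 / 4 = 1.25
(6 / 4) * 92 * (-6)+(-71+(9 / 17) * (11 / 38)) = -580655 / 646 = -898.85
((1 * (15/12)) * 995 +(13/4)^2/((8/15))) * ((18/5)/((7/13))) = 540657/64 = 8447.77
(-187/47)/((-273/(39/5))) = 187/1645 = 0.11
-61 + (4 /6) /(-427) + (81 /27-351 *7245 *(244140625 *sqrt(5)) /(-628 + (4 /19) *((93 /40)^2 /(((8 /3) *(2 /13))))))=-74300 /1281 + 3282398437500000000 *sqrt(5) /3305543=2220411604174.37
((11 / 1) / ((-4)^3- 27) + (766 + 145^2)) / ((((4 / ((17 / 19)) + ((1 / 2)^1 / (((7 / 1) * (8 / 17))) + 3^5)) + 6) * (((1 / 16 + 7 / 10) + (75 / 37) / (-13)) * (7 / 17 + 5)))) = 399132201600 / 15249404363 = 26.17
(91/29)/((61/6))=546/1769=0.31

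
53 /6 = 8.83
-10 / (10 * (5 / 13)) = -13 / 5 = -2.60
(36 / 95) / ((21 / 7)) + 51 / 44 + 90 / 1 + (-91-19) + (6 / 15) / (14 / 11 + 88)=-38400261 / 2052380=-18.71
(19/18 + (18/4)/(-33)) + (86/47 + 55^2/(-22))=-1253993/9306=-134.75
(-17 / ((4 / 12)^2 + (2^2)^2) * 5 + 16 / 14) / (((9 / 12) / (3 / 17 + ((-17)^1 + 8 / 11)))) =1443080 / 16269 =88.70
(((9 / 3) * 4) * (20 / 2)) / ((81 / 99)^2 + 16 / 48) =119.67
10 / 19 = 0.53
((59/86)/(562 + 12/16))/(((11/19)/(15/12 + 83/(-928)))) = 1207317/494031472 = 0.00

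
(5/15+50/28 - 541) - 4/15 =-539.15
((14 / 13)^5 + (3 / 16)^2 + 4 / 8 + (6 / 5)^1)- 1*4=-387963687 / 475255040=-0.82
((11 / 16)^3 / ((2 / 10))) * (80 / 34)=33275 / 8704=3.82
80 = 80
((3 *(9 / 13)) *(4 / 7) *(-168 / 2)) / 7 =-1296 / 91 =-14.24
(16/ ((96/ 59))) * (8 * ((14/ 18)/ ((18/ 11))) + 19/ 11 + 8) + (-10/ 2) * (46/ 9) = 574625/ 5346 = 107.49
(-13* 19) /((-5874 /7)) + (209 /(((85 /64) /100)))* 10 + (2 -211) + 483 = 15741515285 /99858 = 157639.00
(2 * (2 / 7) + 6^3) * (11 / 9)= 16676 / 63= 264.70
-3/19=-0.16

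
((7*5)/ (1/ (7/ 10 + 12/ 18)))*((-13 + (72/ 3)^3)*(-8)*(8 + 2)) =-158550280/ 3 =-52850093.33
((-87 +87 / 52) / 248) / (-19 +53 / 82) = 181917 / 9704240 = 0.02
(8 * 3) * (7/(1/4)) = 672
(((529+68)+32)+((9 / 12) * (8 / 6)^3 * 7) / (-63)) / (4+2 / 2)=50933 / 405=125.76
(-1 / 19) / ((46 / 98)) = -49 / 437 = -0.11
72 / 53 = 1.36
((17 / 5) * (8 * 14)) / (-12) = -476 / 15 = -31.73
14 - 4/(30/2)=206/15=13.73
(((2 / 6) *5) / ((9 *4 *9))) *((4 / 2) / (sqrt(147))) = 0.00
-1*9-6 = -15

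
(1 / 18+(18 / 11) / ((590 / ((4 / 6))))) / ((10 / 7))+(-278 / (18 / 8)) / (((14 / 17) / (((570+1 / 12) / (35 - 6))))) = -1049112572861 / 355716900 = -2949.29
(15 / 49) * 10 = 150 / 49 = 3.06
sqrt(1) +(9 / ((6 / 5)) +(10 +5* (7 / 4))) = 27.25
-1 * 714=-714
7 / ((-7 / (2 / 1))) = -2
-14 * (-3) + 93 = 135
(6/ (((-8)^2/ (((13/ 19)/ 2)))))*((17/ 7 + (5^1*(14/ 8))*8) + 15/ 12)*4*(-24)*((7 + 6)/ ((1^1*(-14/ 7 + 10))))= -368.64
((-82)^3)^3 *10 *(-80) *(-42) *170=-957442871940252278784000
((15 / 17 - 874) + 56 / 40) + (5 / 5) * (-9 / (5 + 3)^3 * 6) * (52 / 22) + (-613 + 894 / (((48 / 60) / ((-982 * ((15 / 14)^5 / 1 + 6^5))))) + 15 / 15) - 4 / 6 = -51502372177282863443 / 6034385280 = -8534816685.96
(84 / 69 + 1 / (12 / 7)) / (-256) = -497 / 70656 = -0.01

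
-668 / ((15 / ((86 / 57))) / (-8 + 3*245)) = -41764696 / 855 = -48847.60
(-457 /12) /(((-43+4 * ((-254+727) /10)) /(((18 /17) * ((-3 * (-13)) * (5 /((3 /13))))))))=-5792475 /24854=-233.06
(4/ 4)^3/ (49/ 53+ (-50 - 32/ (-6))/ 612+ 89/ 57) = 924426/ 2230591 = 0.41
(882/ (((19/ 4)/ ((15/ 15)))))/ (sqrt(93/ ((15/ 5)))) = 3528 *sqrt(31)/ 589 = 33.35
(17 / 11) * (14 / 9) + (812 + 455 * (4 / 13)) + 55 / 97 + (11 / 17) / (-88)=1247190229 / 1306008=954.96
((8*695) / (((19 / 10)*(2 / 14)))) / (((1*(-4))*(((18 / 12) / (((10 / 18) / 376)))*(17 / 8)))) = -973000 / 409887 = -2.37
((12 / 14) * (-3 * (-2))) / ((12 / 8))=24 / 7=3.43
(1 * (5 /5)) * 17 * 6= 102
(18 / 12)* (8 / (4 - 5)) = -12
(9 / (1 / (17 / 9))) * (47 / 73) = 799 / 73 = 10.95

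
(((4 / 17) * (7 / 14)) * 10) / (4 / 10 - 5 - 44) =-100 / 4131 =-0.02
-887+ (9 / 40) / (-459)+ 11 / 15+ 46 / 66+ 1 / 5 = -885.37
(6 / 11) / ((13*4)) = 3 / 286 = 0.01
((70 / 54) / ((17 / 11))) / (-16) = -385 / 7344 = -0.05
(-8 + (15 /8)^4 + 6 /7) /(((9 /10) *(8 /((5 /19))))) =3739375 /19611648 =0.19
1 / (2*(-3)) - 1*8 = -49 / 6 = -8.17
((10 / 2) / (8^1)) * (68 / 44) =85 / 88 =0.97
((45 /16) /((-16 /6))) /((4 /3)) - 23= -23.79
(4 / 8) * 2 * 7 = 7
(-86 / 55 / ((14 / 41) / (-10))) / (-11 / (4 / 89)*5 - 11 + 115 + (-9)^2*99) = 14104 / 2124969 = 0.01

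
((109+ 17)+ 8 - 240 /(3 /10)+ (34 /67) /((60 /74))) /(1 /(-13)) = 8693113 /1005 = 8649.86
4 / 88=1 / 22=0.05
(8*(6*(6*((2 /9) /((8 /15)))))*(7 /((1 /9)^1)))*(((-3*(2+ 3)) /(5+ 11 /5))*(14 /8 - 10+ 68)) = -1882125 /2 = -941062.50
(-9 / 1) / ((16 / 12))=-27 / 4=-6.75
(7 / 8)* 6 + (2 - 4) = 13 / 4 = 3.25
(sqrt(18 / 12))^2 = 1.50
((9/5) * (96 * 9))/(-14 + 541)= 7776/2635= 2.95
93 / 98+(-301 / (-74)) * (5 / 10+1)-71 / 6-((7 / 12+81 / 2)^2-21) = -1671.62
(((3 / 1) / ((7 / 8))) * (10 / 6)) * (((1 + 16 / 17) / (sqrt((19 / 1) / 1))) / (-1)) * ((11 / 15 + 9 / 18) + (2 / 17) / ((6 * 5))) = -27764 * sqrt(19) / 38437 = -3.15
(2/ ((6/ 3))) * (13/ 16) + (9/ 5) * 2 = 353/ 80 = 4.41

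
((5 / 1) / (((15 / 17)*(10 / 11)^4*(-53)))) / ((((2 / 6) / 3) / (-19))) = 14187129 / 530000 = 26.77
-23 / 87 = -0.26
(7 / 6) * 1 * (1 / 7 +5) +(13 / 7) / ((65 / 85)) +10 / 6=10.10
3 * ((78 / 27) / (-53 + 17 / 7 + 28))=-91 / 237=-0.38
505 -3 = 502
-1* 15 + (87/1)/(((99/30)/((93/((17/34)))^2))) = 10032675/11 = 912061.36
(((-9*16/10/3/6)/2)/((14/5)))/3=-1/21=-0.05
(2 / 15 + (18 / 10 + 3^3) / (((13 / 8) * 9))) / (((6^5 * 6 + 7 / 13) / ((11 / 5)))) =902 / 9098025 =0.00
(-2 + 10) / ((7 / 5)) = 40 / 7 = 5.71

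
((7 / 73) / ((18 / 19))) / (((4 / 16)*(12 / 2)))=133 / 1971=0.07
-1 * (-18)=18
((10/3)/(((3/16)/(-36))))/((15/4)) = -512/3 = -170.67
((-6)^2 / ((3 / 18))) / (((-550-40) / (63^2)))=-428652 / 295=-1453.06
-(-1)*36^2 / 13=1296 / 13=99.69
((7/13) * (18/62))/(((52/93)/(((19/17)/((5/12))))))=0.75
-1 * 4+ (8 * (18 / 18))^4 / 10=2028 / 5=405.60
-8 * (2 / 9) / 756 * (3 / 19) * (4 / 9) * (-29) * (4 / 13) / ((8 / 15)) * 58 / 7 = 0.02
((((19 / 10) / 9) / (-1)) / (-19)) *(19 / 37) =19 / 3330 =0.01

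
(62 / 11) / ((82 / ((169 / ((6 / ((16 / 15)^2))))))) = 670592 / 304425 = 2.20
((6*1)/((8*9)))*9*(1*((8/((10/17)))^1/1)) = 10.20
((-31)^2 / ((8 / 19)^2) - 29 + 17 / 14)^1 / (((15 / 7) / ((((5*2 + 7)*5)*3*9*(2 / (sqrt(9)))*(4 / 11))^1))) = 123215949 / 88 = 1400181.24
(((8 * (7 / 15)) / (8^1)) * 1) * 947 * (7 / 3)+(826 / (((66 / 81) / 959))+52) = 481757578 / 495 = 973247.63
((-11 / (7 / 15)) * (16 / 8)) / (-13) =330 / 91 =3.63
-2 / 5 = -0.40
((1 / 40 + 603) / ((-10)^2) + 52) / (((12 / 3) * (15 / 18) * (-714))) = -232121 / 9520000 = -0.02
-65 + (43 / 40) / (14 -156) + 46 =-107963 / 5680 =-19.01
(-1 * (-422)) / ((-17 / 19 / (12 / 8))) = -12027 / 17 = -707.47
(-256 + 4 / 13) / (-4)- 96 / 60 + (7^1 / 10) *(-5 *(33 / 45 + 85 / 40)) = 32647 / 624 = 52.32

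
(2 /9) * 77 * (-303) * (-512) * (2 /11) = 1447936 /3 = 482645.33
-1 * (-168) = 168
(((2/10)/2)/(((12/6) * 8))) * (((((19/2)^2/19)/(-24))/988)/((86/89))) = -89/68689920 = -0.00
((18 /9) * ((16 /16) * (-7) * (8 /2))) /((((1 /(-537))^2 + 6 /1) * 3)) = -5382888 /1730215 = -3.11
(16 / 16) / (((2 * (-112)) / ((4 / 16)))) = -1 / 896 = -0.00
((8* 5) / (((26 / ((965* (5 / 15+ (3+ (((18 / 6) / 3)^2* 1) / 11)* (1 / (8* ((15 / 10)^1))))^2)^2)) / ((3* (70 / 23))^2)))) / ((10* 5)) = 4511212421625 / 15490178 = 291230.51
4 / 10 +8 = 42 / 5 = 8.40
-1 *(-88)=88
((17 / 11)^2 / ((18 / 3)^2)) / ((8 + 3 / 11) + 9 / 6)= 0.01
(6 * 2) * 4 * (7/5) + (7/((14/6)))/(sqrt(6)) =sqrt(6)/2 + 336/5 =68.42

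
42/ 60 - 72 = -713/ 10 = -71.30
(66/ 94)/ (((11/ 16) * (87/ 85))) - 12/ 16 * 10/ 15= 1357/ 2726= 0.50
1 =1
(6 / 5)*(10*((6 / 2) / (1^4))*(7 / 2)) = 126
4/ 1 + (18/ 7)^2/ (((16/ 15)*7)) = 6703/ 1372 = 4.89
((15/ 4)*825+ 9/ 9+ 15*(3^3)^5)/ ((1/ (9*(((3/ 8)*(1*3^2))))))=209210072157/ 32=6537814754.91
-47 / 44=-1.07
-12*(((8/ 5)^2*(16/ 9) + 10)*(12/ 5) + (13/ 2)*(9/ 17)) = -978278/ 2125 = -460.37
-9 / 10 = -0.90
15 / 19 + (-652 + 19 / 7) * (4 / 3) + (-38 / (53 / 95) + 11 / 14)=-13142893 / 14098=-932.25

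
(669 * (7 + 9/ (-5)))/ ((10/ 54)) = 469638/ 25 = 18785.52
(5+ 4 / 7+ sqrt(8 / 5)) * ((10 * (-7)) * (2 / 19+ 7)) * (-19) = 3780 * sqrt(10)+ 52650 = 64603.41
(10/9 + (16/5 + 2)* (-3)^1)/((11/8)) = -5216/495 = -10.54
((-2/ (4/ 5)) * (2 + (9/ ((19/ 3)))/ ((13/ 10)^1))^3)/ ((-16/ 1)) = 69678710/ 15069223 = 4.62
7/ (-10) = -7/ 10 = -0.70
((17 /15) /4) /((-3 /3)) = -17 /60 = -0.28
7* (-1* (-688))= 4816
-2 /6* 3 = -1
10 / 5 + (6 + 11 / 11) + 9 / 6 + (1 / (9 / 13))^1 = 215 / 18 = 11.94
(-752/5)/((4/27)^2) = -34263/5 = -6852.60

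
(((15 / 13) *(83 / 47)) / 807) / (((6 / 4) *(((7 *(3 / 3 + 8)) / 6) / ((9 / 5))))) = 332 / 1150513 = 0.00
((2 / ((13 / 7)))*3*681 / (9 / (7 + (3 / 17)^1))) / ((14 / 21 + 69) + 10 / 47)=54667956 / 2177513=25.11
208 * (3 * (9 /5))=5616 /5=1123.20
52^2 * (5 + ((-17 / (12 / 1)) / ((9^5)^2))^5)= 108364844256775727778172667986354016287014141982557187207 / 8015151202424240220279043490114942033063176182159552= 13520.00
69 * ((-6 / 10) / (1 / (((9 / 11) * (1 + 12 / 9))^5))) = -1049.86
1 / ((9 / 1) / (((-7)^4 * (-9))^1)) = -2401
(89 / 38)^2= 7921 / 1444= 5.49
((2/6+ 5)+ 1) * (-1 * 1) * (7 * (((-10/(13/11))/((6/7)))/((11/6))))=9310/39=238.72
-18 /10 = -9 /5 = -1.80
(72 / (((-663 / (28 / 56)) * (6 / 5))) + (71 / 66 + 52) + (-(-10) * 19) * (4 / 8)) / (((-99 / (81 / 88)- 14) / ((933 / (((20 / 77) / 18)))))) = -380742089301 / 4835480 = -78739.25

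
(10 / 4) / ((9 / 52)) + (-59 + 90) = 409 / 9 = 45.44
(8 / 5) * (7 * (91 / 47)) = 5096 / 235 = 21.69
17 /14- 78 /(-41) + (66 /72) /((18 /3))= 67561 /20664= 3.27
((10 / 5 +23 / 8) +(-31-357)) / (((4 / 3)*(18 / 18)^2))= -9195 / 32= -287.34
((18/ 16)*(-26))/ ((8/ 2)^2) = -117/ 64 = -1.83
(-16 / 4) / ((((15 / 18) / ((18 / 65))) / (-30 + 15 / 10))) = 12312 / 325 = 37.88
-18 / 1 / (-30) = 3 / 5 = 0.60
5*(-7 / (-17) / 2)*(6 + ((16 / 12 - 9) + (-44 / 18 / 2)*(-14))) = 15.90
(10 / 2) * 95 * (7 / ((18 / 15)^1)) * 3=16625 / 2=8312.50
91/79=1.15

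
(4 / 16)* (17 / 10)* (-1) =-17 / 40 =-0.42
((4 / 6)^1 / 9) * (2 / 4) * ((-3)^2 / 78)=1 / 234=0.00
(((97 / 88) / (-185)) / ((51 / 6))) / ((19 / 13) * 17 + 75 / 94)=-59267 / 2168207030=-0.00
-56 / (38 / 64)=-1792 / 19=-94.32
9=9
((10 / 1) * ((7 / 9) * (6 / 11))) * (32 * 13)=58240 / 33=1764.85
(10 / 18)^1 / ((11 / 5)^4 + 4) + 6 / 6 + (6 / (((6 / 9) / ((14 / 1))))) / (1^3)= 19595288 / 154269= 127.02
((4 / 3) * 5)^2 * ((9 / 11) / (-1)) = -400 / 11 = -36.36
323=323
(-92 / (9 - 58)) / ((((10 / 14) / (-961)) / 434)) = -5481544 / 5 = -1096308.80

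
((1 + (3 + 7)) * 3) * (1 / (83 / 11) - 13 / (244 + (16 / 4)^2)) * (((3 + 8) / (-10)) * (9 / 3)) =-149193 / 16600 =-8.99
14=14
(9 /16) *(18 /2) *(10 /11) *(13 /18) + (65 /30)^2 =12701 /1584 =8.02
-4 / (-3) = 4 / 3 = 1.33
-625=-625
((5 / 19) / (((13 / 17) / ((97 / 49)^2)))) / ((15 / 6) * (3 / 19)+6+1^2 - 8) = -2.23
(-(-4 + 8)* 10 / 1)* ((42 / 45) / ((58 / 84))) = -1568 / 29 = -54.07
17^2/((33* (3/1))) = 289/99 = 2.92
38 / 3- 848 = -835.33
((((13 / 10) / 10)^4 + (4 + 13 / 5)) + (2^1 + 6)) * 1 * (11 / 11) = 1460028561 / 100000000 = 14.60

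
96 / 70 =48 / 35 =1.37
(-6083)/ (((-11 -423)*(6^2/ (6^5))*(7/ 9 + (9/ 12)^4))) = 216235008/ 78151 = 2766.89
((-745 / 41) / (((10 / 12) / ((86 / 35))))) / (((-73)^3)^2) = -76884 / 217164614724715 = -0.00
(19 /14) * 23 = 437 /14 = 31.21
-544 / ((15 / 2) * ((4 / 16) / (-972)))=1410048 / 5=282009.60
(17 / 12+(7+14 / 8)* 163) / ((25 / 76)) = 325508 / 75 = 4340.11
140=140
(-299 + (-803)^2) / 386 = 322255 / 193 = 1669.72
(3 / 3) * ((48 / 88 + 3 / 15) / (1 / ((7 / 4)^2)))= 2009 / 880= 2.28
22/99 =2/9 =0.22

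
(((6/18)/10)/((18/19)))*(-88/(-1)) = 418/135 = 3.10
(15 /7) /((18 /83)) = 415 /42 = 9.88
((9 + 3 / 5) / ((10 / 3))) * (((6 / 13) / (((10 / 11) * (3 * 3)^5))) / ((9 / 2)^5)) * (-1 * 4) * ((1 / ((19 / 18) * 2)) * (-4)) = 45056 / 443022503625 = 0.00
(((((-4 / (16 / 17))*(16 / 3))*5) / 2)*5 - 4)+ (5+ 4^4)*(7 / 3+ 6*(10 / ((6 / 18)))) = 141905 / 3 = 47301.67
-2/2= -1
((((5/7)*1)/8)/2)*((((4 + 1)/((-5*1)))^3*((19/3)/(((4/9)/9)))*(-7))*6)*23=176985/32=5530.78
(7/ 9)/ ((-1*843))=-7/ 7587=-0.00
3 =3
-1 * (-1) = 1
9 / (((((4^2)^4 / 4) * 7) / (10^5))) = 28125 / 3584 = 7.85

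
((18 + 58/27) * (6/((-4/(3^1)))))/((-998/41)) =5576/1497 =3.72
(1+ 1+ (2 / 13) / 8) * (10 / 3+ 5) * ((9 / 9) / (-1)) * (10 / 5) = -875 / 26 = -33.65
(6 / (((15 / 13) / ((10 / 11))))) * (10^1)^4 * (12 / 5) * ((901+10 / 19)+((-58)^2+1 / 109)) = 1002248832000 / 2071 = 483944390.15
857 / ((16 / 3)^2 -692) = -7713 / 5972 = -1.29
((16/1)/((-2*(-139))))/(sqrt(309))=8*sqrt(309)/42951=0.00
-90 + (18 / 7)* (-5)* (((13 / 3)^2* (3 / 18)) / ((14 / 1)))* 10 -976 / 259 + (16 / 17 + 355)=21583762 / 92463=233.43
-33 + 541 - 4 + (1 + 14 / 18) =4552 / 9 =505.78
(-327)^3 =-34965783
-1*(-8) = 8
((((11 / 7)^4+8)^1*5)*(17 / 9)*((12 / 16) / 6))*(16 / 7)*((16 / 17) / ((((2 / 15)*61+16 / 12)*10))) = 451320 / 1193297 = 0.38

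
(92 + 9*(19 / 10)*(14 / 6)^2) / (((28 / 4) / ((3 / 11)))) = 5553 / 770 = 7.21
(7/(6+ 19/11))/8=77/680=0.11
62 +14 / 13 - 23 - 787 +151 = -7747 / 13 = -595.92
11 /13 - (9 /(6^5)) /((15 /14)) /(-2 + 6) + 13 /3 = 5.18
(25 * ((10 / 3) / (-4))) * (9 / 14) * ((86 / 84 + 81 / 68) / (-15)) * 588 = 1162.87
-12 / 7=-1.71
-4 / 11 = -0.36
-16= -16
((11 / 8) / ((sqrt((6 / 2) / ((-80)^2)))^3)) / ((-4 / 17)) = -575810.67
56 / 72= 7 / 9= 0.78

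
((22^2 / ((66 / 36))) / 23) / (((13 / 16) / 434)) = 1833216 / 299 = 6131.16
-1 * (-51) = 51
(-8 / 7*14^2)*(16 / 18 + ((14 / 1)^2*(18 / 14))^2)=-128025856 / 9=-14225095.11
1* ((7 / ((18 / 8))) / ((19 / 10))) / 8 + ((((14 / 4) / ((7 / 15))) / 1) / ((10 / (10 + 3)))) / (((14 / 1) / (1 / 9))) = 2701 / 9576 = 0.28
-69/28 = -2.46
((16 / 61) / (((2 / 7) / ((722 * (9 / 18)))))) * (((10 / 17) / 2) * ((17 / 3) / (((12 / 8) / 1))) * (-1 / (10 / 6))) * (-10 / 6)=202160 / 549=368.23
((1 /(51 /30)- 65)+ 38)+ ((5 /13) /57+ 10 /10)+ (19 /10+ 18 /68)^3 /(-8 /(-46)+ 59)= -25.23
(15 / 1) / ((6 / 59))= 295 / 2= 147.50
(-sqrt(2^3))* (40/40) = -2* sqrt(2) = -2.83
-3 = -3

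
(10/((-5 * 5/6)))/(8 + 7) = -4/25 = -0.16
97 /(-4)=-97 /4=-24.25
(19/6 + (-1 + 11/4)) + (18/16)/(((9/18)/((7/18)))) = 139/24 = 5.79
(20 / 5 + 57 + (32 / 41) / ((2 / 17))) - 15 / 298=825739 / 12218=67.58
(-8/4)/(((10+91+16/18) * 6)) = -3/917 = -0.00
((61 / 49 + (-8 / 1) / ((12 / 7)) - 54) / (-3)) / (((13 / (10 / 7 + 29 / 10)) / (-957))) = -271960579 / 44590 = -6099.14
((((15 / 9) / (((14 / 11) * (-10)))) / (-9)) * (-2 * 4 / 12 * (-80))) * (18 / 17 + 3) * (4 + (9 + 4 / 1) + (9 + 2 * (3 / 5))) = 16192 / 189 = 85.67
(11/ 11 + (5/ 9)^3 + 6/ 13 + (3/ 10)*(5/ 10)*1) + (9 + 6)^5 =143932275451/ 189540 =759376.78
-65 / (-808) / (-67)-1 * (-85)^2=-391132665 / 54136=-7225.00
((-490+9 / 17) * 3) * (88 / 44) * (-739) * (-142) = -5239134588 / 17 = -308184387.53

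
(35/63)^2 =25/81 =0.31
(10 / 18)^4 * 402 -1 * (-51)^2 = -5604637 / 2187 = -2562.71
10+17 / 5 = 67 / 5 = 13.40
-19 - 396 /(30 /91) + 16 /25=-30489 /25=-1219.56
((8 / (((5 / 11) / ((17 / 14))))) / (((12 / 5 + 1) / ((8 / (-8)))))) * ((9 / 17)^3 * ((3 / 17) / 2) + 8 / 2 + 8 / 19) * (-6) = 1857646692 / 11108293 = 167.23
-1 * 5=-5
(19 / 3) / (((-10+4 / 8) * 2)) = -1 / 3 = -0.33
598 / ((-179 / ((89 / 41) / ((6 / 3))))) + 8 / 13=-3.01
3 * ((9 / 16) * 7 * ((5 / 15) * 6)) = 189 / 8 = 23.62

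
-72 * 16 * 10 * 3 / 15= -2304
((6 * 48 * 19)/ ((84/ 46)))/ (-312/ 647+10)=6785736/ 21553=314.84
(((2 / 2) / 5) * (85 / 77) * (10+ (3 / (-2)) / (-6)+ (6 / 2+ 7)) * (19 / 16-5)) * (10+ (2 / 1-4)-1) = -119.31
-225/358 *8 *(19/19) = -900/179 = -5.03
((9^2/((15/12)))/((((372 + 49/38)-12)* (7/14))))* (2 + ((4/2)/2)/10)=0.75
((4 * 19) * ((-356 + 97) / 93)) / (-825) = 19684 / 76725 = 0.26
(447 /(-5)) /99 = -149 /165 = -0.90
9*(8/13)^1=72/13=5.54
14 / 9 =1.56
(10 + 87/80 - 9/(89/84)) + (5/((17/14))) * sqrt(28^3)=18463/7120 + 3920 * sqrt(7)/17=612.67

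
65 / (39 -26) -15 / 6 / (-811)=5.00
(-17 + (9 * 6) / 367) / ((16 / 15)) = -15.80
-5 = -5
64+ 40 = 104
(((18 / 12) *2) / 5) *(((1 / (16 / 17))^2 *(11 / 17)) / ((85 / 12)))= 99 / 1600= 0.06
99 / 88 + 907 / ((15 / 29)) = 210559 / 120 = 1754.66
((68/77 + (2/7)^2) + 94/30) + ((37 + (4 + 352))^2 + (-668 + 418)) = 1246732048/8085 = 154203.10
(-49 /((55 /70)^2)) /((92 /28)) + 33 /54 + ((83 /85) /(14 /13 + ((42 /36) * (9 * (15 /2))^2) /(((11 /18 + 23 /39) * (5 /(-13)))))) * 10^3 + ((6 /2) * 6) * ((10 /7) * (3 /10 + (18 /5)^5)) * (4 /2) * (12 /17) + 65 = 1969259383496932946911 /89499558843213750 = 22003.01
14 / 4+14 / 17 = 147 / 34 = 4.32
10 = 10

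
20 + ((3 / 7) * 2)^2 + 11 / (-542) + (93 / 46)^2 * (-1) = 467190643 / 28098364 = 16.63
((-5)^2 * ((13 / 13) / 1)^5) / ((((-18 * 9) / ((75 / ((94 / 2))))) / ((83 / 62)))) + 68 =10648333 / 157356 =67.67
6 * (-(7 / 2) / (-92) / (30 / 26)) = 0.20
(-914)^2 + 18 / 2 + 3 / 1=835408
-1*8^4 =-4096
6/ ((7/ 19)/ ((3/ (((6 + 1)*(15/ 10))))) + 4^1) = 1.13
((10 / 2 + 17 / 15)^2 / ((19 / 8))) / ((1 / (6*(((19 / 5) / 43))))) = 135424 / 16125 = 8.40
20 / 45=4 / 9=0.44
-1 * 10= -10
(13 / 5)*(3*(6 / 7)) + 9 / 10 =531 / 70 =7.59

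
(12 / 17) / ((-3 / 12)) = -48 / 17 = -2.82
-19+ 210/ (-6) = -54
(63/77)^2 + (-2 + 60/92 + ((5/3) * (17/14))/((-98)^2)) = -761322229/1122573144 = -0.68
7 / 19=0.37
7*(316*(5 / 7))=1580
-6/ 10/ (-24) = 1/ 40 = 0.02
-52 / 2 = -26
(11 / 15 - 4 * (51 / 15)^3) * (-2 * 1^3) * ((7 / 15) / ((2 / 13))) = 5339971 / 5625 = 949.33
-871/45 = -19.36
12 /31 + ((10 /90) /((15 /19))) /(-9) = 13991 /37665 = 0.37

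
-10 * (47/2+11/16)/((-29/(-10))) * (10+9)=-183825/116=-1584.70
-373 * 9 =-3357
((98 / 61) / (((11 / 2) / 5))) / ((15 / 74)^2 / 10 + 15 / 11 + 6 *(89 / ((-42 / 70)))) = -306656 / 186582103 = -0.00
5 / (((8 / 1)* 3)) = 5 / 24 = 0.21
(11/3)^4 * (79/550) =105149/4050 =25.96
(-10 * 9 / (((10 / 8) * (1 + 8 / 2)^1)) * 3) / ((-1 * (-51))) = -72 / 85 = -0.85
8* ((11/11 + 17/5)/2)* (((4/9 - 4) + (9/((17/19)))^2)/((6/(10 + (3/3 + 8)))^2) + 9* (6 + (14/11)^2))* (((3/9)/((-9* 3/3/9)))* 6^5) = -759584942656/15895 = -47787665.47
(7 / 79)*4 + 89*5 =35183 / 79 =445.35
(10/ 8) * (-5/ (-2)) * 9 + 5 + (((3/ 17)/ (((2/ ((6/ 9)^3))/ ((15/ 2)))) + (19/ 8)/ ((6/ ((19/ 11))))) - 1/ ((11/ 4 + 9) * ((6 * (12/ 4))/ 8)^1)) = 33.97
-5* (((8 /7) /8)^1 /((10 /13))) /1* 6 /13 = -3 /7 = -0.43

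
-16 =-16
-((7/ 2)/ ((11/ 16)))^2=-3136/ 121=-25.92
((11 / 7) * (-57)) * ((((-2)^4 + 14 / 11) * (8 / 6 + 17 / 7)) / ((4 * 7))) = -207.86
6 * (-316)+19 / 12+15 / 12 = -11359 / 6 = -1893.17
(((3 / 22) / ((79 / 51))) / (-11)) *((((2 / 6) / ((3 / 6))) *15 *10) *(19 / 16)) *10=-363375 / 38236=-9.50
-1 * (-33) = 33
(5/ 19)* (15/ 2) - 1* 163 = -6119/ 38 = -161.03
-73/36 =-2.03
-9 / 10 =-0.90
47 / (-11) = -47 / 11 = -4.27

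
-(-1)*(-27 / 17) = -27 / 17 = -1.59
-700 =-700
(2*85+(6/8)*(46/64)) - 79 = 11717/128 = 91.54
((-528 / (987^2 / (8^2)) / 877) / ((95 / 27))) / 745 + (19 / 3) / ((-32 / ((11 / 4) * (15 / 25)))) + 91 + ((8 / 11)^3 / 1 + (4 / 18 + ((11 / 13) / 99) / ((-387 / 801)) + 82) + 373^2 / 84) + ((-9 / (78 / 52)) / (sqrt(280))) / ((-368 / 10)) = 3 * sqrt(70) / 2576 + 3511875196802233042167559 / 1919518733811171292800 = 1829.57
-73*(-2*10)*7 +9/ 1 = 10229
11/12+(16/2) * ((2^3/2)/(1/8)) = 3083/12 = 256.92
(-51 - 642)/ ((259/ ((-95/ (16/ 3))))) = 28215/ 592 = 47.66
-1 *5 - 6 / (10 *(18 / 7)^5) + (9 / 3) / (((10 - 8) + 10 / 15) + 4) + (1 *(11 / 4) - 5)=-21431911 / 3149280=-6.81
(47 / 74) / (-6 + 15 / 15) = -47 / 370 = -0.13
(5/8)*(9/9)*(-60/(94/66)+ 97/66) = -630605/24816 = -25.41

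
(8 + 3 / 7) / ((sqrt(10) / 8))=236* sqrt(10) / 35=21.32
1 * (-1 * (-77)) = 77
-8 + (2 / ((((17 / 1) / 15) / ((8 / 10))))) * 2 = -88 / 17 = -5.18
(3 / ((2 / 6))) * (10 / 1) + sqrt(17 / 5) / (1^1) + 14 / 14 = sqrt(85) / 5 + 91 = 92.84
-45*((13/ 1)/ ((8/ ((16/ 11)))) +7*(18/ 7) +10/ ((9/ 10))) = -15580/ 11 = -1416.36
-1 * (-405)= 405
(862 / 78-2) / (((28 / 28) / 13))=353 / 3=117.67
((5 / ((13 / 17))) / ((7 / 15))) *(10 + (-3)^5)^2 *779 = 592540571.70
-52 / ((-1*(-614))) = -0.08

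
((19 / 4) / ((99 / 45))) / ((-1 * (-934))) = 0.00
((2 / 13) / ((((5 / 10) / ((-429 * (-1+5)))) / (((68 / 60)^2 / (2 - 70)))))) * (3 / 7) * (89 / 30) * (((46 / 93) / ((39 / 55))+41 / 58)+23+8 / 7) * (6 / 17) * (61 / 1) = 4493255529554 / 644245875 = 6974.44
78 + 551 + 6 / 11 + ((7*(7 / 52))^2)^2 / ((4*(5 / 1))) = 1012722228811 / 1608555520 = 629.58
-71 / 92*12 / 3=-3.09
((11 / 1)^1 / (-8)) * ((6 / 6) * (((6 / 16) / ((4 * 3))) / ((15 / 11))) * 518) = -31339 / 1920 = -16.32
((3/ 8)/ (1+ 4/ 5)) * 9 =15/ 8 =1.88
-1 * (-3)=3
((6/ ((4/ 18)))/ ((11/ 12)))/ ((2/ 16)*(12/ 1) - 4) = -11.78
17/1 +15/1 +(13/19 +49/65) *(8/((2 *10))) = 201152/6175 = 32.58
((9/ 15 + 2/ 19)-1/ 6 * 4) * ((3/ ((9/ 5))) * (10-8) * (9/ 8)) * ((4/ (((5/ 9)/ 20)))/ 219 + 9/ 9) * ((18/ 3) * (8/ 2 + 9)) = 51909/ 2774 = 18.71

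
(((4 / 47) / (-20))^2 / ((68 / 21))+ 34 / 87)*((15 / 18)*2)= 127682027 / 196026660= 0.65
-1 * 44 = -44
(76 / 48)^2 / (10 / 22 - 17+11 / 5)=-19855 / 113616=-0.17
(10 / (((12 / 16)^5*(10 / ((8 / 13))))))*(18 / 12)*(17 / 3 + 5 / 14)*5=2590720 / 22113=117.16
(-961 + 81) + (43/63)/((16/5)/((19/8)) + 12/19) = -10418635/11844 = -879.66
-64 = -64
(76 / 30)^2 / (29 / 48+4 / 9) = 23104 / 3775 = 6.12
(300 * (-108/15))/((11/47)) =-101520/11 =-9229.09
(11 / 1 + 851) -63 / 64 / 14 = 110327 / 128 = 861.93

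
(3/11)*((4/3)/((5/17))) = 68/55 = 1.24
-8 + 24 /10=-28 /5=-5.60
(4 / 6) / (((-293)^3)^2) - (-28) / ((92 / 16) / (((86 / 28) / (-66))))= -108826376488987922 / 480228021832222191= -0.23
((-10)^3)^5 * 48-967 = -48000000000000967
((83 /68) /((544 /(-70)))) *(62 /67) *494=-71.80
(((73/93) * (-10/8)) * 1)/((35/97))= -7081/2604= -2.72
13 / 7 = 1.86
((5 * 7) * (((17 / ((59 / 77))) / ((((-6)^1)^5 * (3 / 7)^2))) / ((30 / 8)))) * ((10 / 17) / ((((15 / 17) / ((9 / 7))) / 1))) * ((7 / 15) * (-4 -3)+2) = 1218679 / 7741980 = 0.16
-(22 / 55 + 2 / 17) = -44 / 85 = -0.52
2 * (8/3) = 16/3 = 5.33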